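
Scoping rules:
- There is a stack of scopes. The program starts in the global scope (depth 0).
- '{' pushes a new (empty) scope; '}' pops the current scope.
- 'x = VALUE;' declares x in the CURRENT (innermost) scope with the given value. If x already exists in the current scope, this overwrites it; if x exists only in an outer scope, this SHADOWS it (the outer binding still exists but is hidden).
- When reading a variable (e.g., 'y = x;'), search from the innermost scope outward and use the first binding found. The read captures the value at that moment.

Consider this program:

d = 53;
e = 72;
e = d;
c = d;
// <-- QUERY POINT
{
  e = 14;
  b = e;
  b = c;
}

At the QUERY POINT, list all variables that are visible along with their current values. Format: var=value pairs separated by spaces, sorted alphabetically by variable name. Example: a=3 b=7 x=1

Step 1: declare d=53 at depth 0
Step 2: declare e=72 at depth 0
Step 3: declare e=(read d)=53 at depth 0
Step 4: declare c=(read d)=53 at depth 0
Visible at query point: c=53 d=53 e=53

Answer: c=53 d=53 e=53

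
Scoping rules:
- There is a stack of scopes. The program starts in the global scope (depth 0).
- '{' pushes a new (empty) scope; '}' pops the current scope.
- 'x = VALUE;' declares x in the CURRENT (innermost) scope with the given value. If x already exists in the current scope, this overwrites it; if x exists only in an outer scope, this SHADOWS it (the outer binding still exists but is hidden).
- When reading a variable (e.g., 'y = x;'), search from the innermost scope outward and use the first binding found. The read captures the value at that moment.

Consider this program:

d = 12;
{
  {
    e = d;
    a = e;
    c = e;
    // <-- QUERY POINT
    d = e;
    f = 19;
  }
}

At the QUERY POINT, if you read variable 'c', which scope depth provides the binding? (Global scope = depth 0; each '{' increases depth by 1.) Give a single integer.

Step 1: declare d=12 at depth 0
Step 2: enter scope (depth=1)
Step 3: enter scope (depth=2)
Step 4: declare e=(read d)=12 at depth 2
Step 5: declare a=(read e)=12 at depth 2
Step 6: declare c=(read e)=12 at depth 2
Visible at query point: a=12 c=12 d=12 e=12

Answer: 2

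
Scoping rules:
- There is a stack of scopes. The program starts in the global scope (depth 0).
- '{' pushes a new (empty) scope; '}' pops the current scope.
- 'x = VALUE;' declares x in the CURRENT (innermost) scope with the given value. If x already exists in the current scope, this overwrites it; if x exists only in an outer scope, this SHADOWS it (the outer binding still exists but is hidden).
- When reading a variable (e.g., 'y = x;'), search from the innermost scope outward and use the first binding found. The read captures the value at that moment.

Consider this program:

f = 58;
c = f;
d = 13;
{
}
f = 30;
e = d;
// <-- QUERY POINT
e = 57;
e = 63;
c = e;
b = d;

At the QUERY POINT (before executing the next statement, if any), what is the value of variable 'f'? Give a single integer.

Answer: 30

Derivation:
Step 1: declare f=58 at depth 0
Step 2: declare c=(read f)=58 at depth 0
Step 3: declare d=13 at depth 0
Step 4: enter scope (depth=1)
Step 5: exit scope (depth=0)
Step 6: declare f=30 at depth 0
Step 7: declare e=(read d)=13 at depth 0
Visible at query point: c=58 d=13 e=13 f=30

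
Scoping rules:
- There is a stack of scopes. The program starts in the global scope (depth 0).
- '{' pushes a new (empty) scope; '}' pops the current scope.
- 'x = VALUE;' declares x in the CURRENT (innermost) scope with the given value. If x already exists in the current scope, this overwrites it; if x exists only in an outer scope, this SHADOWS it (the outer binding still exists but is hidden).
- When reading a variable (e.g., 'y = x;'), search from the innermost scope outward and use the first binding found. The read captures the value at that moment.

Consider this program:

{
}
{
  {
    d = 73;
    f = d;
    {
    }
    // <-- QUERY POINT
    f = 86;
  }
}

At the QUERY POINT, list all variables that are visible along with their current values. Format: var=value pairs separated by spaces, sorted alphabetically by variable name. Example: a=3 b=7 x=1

Step 1: enter scope (depth=1)
Step 2: exit scope (depth=0)
Step 3: enter scope (depth=1)
Step 4: enter scope (depth=2)
Step 5: declare d=73 at depth 2
Step 6: declare f=(read d)=73 at depth 2
Step 7: enter scope (depth=3)
Step 8: exit scope (depth=2)
Visible at query point: d=73 f=73

Answer: d=73 f=73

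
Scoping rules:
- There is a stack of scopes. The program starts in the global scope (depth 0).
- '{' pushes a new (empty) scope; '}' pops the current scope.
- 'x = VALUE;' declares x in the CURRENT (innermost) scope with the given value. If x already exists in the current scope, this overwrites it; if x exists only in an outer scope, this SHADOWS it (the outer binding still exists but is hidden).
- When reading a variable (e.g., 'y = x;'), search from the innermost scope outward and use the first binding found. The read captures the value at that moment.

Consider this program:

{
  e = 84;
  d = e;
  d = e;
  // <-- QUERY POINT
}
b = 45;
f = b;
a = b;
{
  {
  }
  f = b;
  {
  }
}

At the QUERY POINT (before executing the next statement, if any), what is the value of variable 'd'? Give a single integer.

Step 1: enter scope (depth=1)
Step 2: declare e=84 at depth 1
Step 3: declare d=(read e)=84 at depth 1
Step 4: declare d=(read e)=84 at depth 1
Visible at query point: d=84 e=84

Answer: 84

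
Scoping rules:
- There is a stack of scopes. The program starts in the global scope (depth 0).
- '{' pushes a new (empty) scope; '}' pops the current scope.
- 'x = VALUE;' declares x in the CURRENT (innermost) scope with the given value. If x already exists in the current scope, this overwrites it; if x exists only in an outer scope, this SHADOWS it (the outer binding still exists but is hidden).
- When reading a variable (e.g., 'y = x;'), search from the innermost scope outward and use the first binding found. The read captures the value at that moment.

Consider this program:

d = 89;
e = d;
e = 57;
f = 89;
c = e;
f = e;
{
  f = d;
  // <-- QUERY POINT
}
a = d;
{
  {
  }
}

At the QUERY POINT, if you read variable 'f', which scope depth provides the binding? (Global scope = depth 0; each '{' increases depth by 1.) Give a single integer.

Answer: 1

Derivation:
Step 1: declare d=89 at depth 0
Step 2: declare e=(read d)=89 at depth 0
Step 3: declare e=57 at depth 0
Step 4: declare f=89 at depth 0
Step 5: declare c=(read e)=57 at depth 0
Step 6: declare f=(read e)=57 at depth 0
Step 7: enter scope (depth=1)
Step 8: declare f=(read d)=89 at depth 1
Visible at query point: c=57 d=89 e=57 f=89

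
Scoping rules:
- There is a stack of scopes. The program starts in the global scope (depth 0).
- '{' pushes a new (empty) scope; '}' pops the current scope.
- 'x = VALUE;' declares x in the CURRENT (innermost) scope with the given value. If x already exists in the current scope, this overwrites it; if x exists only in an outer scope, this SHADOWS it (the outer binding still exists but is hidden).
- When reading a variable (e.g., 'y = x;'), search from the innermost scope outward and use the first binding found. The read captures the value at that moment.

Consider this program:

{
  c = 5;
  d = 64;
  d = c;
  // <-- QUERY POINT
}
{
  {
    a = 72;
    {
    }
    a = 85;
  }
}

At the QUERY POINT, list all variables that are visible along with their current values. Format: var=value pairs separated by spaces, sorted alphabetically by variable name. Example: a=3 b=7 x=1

Step 1: enter scope (depth=1)
Step 2: declare c=5 at depth 1
Step 3: declare d=64 at depth 1
Step 4: declare d=(read c)=5 at depth 1
Visible at query point: c=5 d=5

Answer: c=5 d=5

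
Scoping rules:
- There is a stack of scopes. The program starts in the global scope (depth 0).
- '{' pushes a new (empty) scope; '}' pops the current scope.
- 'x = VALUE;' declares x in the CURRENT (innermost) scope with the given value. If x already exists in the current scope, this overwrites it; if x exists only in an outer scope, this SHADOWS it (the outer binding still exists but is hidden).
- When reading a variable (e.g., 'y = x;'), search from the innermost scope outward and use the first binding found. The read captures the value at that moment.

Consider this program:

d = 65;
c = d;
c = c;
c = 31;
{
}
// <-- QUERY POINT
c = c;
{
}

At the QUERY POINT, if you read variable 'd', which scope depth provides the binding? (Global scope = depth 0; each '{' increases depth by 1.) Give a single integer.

Answer: 0

Derivation:
Step 1: declare d=65 at depth 0
Step 2: declare c=(read d)=65 at depth 0
Step 3: declare c=(read c)=65 at depth 0
Step 4: declare c=31 at depth 0
Step 5: enter scope (depth=1)
Step 6: exit scope (depth=0)
Visible at query point: c=31 d=65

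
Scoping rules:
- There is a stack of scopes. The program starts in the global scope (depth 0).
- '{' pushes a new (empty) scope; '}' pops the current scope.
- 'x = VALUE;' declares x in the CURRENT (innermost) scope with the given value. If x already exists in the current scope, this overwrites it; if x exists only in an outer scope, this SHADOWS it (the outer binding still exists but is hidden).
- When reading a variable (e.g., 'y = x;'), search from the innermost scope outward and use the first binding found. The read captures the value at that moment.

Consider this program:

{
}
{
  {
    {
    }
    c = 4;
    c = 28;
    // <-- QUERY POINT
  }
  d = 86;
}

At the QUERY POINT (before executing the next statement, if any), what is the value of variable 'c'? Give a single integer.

Step 1: enter scope (depth=1)
Step 2: exit scope (depth=0)
Step 3: enter scope (depth=1)
Step 4: enter scope (depth=2)
Step 5: enter scope (depth=3)
Step 6: exit scope (depth=2)
Step 7: declare c=4 at depth 2
Step 8: declare c=28 at depth 2
Visible at query point: c=28

Answer: 28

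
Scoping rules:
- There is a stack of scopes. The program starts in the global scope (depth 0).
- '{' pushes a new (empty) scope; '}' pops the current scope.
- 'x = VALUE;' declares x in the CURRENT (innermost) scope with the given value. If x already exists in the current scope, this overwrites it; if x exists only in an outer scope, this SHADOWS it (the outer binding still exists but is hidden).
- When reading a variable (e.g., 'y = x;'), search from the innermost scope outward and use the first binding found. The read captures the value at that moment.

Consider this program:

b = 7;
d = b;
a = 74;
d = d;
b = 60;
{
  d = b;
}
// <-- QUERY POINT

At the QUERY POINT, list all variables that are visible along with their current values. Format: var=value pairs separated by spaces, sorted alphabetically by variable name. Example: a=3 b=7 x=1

Answer: a=74 b=60 d=7

Derivation:
Step 1: declare b=7 at depth 0
Step 2: declare d=(read b)=7 at depth 0
Step 3: declare a=74 at depth 0
Step 4: declare d=(read d)=7 at depth 0
Step 5: declare b=60 at depth 0
Step 6: enter scope (depth=1)
Step 7: declare d=(read b)=60 at depth 1
Step 8: exit scope (depth=0)
Visible at query point: a=74 b=60 d=7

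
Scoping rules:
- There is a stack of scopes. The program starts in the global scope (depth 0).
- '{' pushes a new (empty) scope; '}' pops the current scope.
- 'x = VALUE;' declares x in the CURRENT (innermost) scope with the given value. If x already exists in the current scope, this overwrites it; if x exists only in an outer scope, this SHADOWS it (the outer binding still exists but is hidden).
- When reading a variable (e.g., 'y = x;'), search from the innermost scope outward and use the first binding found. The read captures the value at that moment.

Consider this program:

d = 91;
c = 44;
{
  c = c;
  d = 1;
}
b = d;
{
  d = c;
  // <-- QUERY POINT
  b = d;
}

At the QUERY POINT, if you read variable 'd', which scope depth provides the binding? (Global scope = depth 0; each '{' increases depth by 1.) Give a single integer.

Answer: 1

Derivation:
Step 1: declare d=91 at depth 0
Step 2: declare c=44 at depth 0
Step 3: enter scope (depth=1)
Step 4: declare c=(read c)=44 at depth 1
Step 5: declare d=1 at depth 1
Step 6: exit scope (depth=0)
Step 7: declare b=(read d)=91 at depth 0
Step 8: enter scope (depth=1)
Step 9: declare d=(read c)=44 at depth 1
Visible at query point: b=91 c=44 d=44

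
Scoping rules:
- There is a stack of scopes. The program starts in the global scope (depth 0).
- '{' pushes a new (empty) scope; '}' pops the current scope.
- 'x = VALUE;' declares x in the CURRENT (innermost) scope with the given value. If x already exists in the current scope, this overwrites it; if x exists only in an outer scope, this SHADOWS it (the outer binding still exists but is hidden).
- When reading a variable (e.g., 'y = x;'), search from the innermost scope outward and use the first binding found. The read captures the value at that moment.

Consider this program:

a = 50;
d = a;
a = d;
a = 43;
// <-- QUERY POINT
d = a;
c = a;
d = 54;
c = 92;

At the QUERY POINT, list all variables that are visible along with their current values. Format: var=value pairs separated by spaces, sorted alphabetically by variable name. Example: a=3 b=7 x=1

Answer: a=43 d=50

Derivation:
Step 1: declare a=50 at depth 0
Step 2: declare d=(read a)=50 at depth 0
Step 3: declare a=(read d)=50 at depth 0
Step 4: declare a=43 at depth 0
Visible at query point: a=43 d=50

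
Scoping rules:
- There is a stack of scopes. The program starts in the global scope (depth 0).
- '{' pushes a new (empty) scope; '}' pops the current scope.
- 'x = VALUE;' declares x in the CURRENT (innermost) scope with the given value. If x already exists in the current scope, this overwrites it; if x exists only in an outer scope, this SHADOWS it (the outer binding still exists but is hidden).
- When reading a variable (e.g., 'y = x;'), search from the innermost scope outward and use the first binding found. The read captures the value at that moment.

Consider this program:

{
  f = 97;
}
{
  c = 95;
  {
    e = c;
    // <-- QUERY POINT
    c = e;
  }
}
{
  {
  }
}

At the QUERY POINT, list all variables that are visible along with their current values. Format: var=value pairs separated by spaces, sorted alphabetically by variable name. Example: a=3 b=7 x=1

Step 1: enter scope (depth=1)
Step 2: declare f=97 at depth 1
Step 3: exit scope (depth=0)
Step 4: enter scope (depth=1)
Step 5: declare c=95 at depth 1
Step 6: enter scope (depth=2)
Step 7: declare e=(read c)=95 at depth 2
Visible at query point: c=95 e=95

Answer: c=95 e=95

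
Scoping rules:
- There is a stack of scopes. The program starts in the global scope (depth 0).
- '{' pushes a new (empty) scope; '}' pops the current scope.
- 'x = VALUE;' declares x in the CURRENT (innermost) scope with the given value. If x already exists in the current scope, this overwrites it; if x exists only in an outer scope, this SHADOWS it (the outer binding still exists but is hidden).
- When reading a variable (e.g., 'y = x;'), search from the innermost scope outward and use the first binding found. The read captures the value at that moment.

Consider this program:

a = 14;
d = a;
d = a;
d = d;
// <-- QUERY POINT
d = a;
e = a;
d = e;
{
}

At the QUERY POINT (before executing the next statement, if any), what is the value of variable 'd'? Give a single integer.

Answer: 14

Derivation:
Step 1: declare a=14 at depth 0
Step 2: declare d=(read a)=14 at depth 0
Step 3: declare d=(read a)=14 at depth 0
Step 4: declare d=(read d)=14 at depth 0
Visible at query point: a=14 d=14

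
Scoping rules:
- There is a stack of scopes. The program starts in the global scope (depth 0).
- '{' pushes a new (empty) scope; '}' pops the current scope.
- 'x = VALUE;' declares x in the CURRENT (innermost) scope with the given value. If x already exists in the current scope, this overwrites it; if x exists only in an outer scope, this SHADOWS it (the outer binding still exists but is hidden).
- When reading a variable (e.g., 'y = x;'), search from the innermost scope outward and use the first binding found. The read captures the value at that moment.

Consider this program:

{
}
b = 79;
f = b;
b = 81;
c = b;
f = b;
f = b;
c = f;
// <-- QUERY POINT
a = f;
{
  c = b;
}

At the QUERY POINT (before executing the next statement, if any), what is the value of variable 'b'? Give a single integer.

Answer: 81

Derivation:
Step 1: enter scope (depth=1)
Step 2: exit scope (depth=0)
Step 3: declare b=79 at depth 0
Step 4: declare f=(read b)=79 at depth 0
Step 5: declare b=81 at depth 0
Step 6: declare c=(read b)=81 at depth 0
Step 7: declare f=(read b)=81 at depth 0
Step 8: declare f=(read b)=81 at depth 0
Step 9: declare c=(read f)=81 at depth 0
Visible at query point: b=81 c=81 f=81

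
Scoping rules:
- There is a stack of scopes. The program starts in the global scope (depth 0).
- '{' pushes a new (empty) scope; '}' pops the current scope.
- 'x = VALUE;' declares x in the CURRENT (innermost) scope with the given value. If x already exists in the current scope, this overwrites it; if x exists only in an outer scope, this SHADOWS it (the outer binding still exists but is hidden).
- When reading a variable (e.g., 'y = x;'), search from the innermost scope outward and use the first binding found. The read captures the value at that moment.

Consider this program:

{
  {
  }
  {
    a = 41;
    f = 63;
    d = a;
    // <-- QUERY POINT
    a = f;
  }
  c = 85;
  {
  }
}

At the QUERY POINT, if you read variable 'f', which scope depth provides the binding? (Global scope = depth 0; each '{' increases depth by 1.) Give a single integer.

Step 1: enter scope (depth=1)
Step 2: enter scope (depth=2)
Step 3: exit scope (depth=1)
Step 4: enter scope (depth=2)
Step 5: declare a=41 at depth 2
Step 6: declare f=63 at depth 2
Step 7: declare d=(read a)=41 at depth 2
Visible at query point: a=41 d=41 f=63

Answer: 2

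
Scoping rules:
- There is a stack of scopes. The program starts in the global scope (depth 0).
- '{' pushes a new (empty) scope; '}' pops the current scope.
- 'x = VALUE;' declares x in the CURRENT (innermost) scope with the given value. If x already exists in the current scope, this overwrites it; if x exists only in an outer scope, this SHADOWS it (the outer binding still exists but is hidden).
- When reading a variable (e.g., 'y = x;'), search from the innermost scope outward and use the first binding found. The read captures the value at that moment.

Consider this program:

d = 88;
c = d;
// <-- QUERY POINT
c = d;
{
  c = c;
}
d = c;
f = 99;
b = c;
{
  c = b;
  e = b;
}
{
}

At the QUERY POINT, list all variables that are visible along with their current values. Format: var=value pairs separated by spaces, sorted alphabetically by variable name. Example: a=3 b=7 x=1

Answer: c=88 d=88

Derivation:
Step 1: declare d=88 at depth 0
Step 2: declare c=(read d)=88 at depth 0
Visible at query point: c=88 d=88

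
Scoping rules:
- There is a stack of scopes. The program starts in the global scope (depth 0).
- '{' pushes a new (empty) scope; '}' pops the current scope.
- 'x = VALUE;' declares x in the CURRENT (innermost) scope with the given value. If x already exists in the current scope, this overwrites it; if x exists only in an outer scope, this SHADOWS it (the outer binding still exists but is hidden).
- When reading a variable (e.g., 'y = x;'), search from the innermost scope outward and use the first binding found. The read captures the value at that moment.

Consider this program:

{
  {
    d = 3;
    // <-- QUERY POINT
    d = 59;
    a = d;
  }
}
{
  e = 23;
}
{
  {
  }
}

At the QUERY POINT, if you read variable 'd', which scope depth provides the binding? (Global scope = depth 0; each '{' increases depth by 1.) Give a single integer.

Step 1: enter scope (depth=1)
Step 2: enter scope (depth=2)
Step 3: declare d=3 at depth 2
Visible at query point: d=3

Answer: 2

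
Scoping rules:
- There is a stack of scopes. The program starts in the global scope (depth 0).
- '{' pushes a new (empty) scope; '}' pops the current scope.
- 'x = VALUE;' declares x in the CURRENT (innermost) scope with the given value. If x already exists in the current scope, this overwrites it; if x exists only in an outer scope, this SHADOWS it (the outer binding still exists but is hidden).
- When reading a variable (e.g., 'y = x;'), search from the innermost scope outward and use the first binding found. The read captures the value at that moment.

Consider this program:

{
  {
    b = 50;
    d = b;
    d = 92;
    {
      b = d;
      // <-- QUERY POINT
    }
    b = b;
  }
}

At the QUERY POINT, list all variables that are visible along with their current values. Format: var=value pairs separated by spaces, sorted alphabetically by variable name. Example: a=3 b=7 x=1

Step 1: enter scope (depth=1)
Step 2: enter scope (depth=2)
Step 3: declare b=50 at depth 2
Step 4: declare d=(read b)=50 at depth 2
Step 5: declare d=92 at depth 2
Step 6: enter scope (depth=3)
Step 7: declare b=(read d)=92 at depth 3
Visible at query point: b=92 d=92

Answer: b=92 d=92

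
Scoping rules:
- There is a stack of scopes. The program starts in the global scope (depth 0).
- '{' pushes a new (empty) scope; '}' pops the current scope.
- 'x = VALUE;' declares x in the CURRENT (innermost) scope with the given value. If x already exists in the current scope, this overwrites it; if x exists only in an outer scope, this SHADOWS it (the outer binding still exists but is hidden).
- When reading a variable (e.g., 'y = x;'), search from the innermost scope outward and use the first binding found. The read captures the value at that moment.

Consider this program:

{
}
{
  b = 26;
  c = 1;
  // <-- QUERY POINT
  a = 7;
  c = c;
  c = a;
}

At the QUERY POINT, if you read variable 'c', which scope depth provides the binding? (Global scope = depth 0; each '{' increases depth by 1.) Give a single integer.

Step 1: enter scope (depth=1)
Step 2: exit scope (depth=0)
Step 3: enter scope (depth=1)
Step 4: declare b=26 at depth 1
Step 5: declare c=1 at depth 1
Visible at query point: b=26 c=1

Answer: 1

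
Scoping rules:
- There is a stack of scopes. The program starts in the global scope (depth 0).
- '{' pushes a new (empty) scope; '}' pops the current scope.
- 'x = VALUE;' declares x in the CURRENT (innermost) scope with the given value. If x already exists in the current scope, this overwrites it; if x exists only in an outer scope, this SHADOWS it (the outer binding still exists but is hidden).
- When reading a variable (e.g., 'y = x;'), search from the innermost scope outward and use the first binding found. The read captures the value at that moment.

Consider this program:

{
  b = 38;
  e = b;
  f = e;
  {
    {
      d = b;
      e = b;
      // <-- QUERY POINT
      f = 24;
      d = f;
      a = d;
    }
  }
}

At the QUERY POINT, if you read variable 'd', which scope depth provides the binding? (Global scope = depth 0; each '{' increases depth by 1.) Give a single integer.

Answer: 3

Derivation:
Step 1: enter scope (depth=1)
Step 2: declare b=38 at depth 1
Step 3: declare e=(read b)=38 at depth 1
Step 4: declare f=(read e)=38 at depth 1
Step 5: enter scope (depth=2)
Step 6: enter scope (depth=3)
Step 7: declare d=(read b)=38 at depth 3
Step 8: declare e=(read b)=38 at depth 3
Visible at query point: b=38 d=38 e=38 f=38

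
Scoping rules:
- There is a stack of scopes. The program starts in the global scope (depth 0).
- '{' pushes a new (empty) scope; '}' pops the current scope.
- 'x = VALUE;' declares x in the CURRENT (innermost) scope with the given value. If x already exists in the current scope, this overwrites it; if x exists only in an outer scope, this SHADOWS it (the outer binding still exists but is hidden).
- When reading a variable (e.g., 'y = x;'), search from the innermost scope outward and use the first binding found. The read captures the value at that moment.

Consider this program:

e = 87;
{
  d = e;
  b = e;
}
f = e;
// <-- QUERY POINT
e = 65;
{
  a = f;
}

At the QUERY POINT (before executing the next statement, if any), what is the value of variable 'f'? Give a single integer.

Answer: 87

Derivation:
Step 1: declare e=87 at depth 0
Step 2: enter scope (depth=1)
Step 3: declare d=(read e)=87 at depth 1
Step 4: declare b=(read e)=87 at depth 1
Step 5: exit scope (depth=0)
Step 6: declare f=(read e)=87 at depth 0
Visible at query point: e=87 f=87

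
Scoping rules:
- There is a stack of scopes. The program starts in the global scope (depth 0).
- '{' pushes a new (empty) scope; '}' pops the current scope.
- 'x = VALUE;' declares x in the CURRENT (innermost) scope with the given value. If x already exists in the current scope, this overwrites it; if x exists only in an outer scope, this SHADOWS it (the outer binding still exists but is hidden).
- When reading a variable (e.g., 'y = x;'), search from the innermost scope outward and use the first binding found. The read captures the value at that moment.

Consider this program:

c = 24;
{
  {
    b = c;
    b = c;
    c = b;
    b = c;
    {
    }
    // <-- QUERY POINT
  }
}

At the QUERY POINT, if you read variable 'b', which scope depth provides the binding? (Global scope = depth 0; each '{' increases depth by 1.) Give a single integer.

Answer: 2

Derivation:
Step 1: declare c=24 at depth 0
Step 2: enter scope (depth=1)
Step 3: enter scope (depth=2)
Step 4: declare b=(read c)=24 at depth 2
Step 5: declare b=(read c)=24 at depth 2
Step 6: declare c=(read b)=24 at depth 2
Step 7: declare b=(read c)=24 at depth 2
Step 8: enter scope (depth=3)
Step 9: exit scope (depth=2)
Visible at query point: b=24 c=24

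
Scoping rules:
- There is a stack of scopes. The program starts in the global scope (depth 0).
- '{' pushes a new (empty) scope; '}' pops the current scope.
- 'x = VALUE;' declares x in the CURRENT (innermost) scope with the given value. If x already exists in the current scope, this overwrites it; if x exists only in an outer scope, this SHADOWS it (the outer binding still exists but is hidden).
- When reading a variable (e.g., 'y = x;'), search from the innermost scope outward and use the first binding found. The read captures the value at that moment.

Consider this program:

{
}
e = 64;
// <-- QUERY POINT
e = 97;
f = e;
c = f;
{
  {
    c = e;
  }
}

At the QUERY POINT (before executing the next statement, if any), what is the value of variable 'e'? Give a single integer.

Answer: 64

Derivation:
Step 1: enter scope (depth=1)
Step 2: exit scope (depth=0)
Step 3: declare e=64 at depth 0
Visible at query point: e=64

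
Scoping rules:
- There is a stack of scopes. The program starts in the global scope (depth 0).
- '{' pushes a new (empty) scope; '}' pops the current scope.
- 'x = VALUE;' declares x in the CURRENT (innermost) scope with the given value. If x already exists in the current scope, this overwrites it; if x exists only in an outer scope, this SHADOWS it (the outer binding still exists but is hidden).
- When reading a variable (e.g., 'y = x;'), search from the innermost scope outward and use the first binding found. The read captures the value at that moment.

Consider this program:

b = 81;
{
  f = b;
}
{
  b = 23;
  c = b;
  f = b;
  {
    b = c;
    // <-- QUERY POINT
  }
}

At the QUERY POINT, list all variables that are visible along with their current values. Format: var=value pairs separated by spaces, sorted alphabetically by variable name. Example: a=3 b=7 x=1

Answer: b=23 c=23 f=23

Derivation:
Step 1: declare b=81 at depth 0
Step 2: enter scope (depth=1)
Step 3: declare f=(read b)=81 at depth 1
Step 4: exit scope (depth=0)
Step 5: enter scope (depth=1)
Step 6: declare b=23 at depth 1
Step 7: declare c=(read b)=23 at depth 1
Step 8: declare f=(read b)=23 at depth 1
Step 9: enter scope (depth=2)
Step 10: declare b=(read c)=23 at depth 2
Visible at query point: b=23 c=23 f=23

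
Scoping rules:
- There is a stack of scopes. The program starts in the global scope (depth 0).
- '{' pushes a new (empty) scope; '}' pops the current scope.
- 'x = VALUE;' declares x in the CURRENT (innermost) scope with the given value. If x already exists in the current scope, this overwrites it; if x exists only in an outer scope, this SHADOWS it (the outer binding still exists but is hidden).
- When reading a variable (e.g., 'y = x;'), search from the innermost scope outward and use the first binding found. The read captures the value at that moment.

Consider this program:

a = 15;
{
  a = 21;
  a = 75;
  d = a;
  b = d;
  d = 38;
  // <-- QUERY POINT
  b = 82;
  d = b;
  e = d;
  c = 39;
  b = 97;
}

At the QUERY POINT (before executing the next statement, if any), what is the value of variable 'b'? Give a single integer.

Answer: 75

Derivation:
Step 1: declare a=15 at depth 0
Step 2: enter scope (depth=1)
Step 3: declare a=21 at depth 1
Step 4: declare a=75 at depth 1
Step 5: declare d=(read a)=75 at depth 1
Step 6: declare b=(read d)=75 at depth 1
Step 7: declare d=38 at depth 1
Visible at query point: a=75 b=75 d=38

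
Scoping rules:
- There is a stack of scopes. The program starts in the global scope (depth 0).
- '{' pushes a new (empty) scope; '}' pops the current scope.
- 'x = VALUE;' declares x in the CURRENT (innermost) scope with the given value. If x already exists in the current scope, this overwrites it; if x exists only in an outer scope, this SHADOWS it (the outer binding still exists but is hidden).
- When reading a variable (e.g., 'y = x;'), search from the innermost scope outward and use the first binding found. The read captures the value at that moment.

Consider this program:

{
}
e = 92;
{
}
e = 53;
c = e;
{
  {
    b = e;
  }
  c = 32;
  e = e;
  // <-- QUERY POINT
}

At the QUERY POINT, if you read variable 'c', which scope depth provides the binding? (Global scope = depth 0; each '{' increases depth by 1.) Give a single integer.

Answer: 1

Derivation:
Step 1: enter scope (depth=1)
Step 2: exit scope (depth=0)
Step 3: declare e=92 at depth 0
Step 4: enter scope (depth=1)
Step 5: exit scope (depth=0)
Step 6: declare e=53 at depth 0
Step 7: declare c=(read e)=53 at depth 0
Step 8: enter scope (depth=1)
Step 9: enter scope (depth=2)
Step 10: declare b=(read e)=53 at depth 2
Step 11: exit scope (depth=1)
Step 12: declare c=32 at depth 1
Step 13: declare e=(read e)=53 at depth 1
Visible at query point: c=32 e=53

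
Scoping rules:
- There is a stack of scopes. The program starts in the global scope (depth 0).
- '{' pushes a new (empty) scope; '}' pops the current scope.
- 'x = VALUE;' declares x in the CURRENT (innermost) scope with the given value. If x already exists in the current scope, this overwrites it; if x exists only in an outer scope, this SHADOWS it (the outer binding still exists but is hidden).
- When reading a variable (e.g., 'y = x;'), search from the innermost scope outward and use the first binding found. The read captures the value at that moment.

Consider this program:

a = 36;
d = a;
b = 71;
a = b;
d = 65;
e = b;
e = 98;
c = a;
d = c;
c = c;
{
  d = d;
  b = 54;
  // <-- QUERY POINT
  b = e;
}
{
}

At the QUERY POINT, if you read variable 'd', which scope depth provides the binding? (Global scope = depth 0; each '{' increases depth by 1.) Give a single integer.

Step 1: declare a=36 at depth 0
Step 2: declare d=(read a)=36 at depth 0
Step 3: declare b=71 at depth 0
Step 4: declare a=(read b)=71 at depth 0
Step 5: declare d=65 at depth 0
Step 6: declare e=(read b)=71 at depth 0
Step 7: declare e=98 at depth 0
Step 8: declare c=(read a)=71 at depth 0
Step 9: declare d=(read c)=71 at depth 0
Step 10: declare c=(read c)=71 at depth 0
Step 11: enter scope (depth=1)
Step 12: declare d=(read d)=71 at depth 1
Step 13: declare b=54 at depth 1
Visible at query point: a=71 b=54 c=71 d=71 e=98

Answer: 1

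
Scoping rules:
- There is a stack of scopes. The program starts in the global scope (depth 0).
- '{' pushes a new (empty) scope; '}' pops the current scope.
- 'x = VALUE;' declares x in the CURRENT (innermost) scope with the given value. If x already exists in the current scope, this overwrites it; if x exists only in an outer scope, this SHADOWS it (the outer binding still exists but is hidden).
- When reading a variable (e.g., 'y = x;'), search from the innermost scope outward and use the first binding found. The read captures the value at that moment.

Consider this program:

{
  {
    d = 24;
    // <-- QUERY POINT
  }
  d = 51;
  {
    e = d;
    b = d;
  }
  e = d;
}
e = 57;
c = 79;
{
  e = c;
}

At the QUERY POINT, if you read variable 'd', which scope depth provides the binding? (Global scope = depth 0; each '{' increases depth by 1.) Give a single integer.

Answer: 2

Derivation:
Step 1: enter scope (depth=1)
Step 2: enter scope (depth=2)
Step 3: declare d=24 at depth 2
Visible at query point: d=24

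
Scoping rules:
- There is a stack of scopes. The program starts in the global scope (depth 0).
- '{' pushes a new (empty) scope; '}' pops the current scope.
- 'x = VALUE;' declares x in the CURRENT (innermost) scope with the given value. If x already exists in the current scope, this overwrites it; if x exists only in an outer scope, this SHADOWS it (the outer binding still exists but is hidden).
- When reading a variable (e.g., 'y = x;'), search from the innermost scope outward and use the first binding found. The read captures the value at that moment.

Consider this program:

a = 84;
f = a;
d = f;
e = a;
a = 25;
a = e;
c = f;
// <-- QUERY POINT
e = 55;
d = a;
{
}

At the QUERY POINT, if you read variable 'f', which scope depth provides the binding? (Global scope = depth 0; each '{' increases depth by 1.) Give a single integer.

Answer: 0

Derivation:
Step 1: declare a=84 at depth 0
Step 2: declare f=(read a)=84 at depth 0
Step 3: declare d=(read f)=84 at depth 0
Step 4: declare e=(read a)=84 at depth 0
Step 5: declare a=25 at depth 0
Step 6: declare a=(read e)=84 at depth 0
Step 7: declare c=(read f)=84 at depth 0
Visible at query point: a=84 c=84 d=84 e=84 f=84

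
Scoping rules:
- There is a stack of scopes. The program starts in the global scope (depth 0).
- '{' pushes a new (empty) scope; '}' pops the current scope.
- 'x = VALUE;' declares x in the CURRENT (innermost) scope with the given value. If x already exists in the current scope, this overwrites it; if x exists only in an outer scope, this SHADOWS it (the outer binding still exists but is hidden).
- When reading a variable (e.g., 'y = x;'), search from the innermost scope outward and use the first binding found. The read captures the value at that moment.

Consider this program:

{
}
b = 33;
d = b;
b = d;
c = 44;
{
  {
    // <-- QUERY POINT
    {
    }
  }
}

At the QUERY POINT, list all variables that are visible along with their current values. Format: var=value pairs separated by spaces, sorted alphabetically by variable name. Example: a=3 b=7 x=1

Step 1: enter scope (depth=1)
Step 2: exit scope (depth=0)
Step 3: declare b=33 at depth 0
Step 4: declare d=(read b)=33 at depth 0
Step 5: declare b=(read d)=33 at depth 0
Step 6: declare c=44 at depth 0
Step 7: enter scope (depth=1)
Step 8: enter scope (depth=2)
Visible at query point: b=33 c=44 d=33

Answer: b=33 c=44 d=33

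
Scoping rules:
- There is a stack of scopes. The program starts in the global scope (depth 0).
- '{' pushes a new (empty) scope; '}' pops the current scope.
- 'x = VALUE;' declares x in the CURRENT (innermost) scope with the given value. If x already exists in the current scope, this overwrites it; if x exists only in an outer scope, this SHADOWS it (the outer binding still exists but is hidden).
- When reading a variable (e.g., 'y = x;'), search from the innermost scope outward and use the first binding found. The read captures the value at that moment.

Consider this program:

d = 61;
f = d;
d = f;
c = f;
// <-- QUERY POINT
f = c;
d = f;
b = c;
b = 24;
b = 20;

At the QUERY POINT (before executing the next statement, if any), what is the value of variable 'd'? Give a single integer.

Answer: 61

Derivation:
Step 1: declare d=61 at depth 0
Step 2: declare f=(read d)=61 at depth 0
Step 3: declare d=(read f)=61 at depth 0
Step 4: declare c=(read f)=61 at depth 0
Visible at query point: c=61 d=61 f=61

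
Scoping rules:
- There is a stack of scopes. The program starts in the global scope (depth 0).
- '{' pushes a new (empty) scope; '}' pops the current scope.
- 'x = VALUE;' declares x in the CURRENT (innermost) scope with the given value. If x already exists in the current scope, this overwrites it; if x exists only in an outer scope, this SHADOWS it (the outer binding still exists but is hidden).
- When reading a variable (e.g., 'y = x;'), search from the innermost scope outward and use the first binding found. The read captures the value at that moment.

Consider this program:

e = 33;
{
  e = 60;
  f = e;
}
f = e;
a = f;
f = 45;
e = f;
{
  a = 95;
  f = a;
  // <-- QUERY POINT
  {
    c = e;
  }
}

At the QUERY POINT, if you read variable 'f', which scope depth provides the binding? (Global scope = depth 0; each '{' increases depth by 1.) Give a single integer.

Answer: 1

Derivation:
Step 1: declare e=33 at depth 0
Step 2: enter scope (depth=1)
Step 3: declare e=60 at depth 1
Step 4: declare f=(read e)=60 at depth 1
Step 5: exit scope (depth=0)
Step 6: declare f=(read e)=33 at depth 0
Step 7: declare a=(read f)=33 at depth 0
Step 8: declare f=45 at depth 0
Step 9: declare e=(read f)=45 at depth 0
Step 10: enter scope (depth=1)
Step 11: declare a=95 at depth 1
Step 12: declare f=(read a)=95 at depth 1
Visible at query point: a=95 e=45 f=95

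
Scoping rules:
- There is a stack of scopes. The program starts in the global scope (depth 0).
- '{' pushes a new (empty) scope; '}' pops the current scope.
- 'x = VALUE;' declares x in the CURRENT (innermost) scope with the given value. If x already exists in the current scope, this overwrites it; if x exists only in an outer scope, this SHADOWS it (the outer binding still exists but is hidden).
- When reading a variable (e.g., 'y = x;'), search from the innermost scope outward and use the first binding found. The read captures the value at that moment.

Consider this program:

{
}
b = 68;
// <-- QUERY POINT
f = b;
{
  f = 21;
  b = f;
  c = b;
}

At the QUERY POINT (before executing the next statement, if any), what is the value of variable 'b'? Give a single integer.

Step 1: enter scope (depth=1)
Step 2: exit scope (depth=0)
Step 3: declare b=68 at depth 0
Visible at query point: b=68

Answer: 68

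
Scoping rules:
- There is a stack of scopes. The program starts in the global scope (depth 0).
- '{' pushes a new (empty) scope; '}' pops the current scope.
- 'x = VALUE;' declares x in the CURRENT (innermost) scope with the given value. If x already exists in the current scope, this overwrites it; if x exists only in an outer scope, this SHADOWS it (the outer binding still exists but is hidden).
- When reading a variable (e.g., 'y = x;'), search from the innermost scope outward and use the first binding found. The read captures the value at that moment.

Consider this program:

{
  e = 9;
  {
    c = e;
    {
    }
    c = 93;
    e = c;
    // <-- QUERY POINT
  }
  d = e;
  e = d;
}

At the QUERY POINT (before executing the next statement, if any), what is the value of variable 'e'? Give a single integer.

Step 1: enter scope (depth=1)
Step 2: declare e=9 at depth 1
Step 3: enter scope (depth=2)
Step 4: declare c=(read e)=9 at depth 2
Step 5: enter scope (depth=3)
Step 6: exit scope (depth=2)
Step 7: declare c=93 at depth 2
Step 8: declare e=(read c)=93 at depth 2
Visible at query point: c=93 e=93

Answer: 93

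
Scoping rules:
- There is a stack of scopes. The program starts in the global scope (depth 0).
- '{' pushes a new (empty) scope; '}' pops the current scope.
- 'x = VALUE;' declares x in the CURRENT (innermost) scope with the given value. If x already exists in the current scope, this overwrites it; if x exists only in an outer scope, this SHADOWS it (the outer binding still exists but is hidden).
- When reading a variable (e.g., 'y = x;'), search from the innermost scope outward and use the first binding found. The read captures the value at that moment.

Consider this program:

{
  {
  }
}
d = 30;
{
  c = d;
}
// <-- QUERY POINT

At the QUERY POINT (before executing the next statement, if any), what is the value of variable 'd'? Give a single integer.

Answer: 30

Derivation:
Step 1: enter scope (depth=1)
Step 2: enter scope (depth=2)
Step 3: exit scope (depth=1)
Step 4: exit scope (depth=0)
Step 5: declare d=30 at depth 0
Step 6: enter scope (depth=1)
Step 7: declare c=(read d)=30 at depth 1
Step 8: exit scope (depth=0)
Visible at query point: d=30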